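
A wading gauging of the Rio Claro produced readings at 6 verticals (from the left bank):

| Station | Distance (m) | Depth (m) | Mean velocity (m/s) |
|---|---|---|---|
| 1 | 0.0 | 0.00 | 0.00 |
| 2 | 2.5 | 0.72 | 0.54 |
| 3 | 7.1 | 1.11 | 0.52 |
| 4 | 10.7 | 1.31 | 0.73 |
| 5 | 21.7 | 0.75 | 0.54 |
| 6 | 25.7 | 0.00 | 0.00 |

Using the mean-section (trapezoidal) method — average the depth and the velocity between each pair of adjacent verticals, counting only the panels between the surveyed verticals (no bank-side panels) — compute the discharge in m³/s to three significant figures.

Panel 1-2: Δb = 2.5 m, d̄ = (0.00+0.72)/2 = 0.36, v̄ = (0.00+0.54)/2 = 0.27 → q = 2.5×0.36×0.27 = 0.2430 m³/s
Panel 2-3: Δb = 4.6 m, d̄ = (0.72+1.11)/2 = 0.915, v̄ = (0.54+0.52)/2 = 0.53 → q = 4.6×0.915×0.53 = 2.231 m³/s
Panel 3-4: Δb = 3.6 m, d̄ = (1.11+1.31)/2 = 1.21, v̄ = (0.52+0.73)/2 = 0.625 → q = 3.6×1.21×0.625 = 2.723 m³/s
Panel 4-5: Δb = 11 m, d̄ = (1.31+0.75)/2 = 1.03, v̄ = (0.73+0.54)/2 = 0.635 → q = 11×1.03×0.635 = 7.195 m³/s
Panel 5-6: Δb = 4 m, d̄ = (0.75+0.00)/2 = 0.375, v̄ = (0.54+0.00)/2 = 0.27 → q = 4×0.375×0.27 = 0.4050 m³/s
Q = Σ q = 12.80 m³/s

12.8 m³/s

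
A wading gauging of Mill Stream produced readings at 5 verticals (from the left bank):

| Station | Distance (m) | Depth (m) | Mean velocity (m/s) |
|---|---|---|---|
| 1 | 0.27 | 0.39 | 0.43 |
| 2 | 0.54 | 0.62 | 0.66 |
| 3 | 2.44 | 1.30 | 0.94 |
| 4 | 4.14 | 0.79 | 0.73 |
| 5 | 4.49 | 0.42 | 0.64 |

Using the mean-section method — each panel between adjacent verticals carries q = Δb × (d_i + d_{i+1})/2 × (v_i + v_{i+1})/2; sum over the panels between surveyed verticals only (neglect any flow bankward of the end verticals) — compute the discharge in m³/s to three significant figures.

3.16 m³/s

Panel 1-2: Δb = 0.27 m, d̄ = (0.39+0.62)/2 = 0.505, v̄ = (0.43+0.66)/2 = 0.545 → q = 0.27×0.505×0.545 = 0.07431 m³/s
Panel 2-3: Δb = 1.9 m, d̄ = (0.62+1.30)/2 = 0.96, v̄ = (0.66+0.94)/2 = 0.8 → q = 1.9×0.96×0.8 = 1.459 m³/s
Panel 3-4: Δb = 1.7 m, d̄ = (1.30+0.79)/2 = 1.045, v̄ = (0.94+0.73)/2 = 0.835 → q = 1.7×1.045×0.835 = 1.483 m³/s
Panel 4-5: Δb = 0.35 m, d̄ = (0.79+0.42)/2 = 0.605, v̄ = (0.73+0.64)/2 = 0.685 → q = 0.35×0.605×0.685 = 0.1450 m³/s
Q = Σ q = 3.162 m³/s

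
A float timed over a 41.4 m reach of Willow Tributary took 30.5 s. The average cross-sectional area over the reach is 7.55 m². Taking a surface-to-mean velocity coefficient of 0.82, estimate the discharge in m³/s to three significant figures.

v_surface = L / t̄ = 41.4 / 30.5 = 1.357 m/s
v_mean = 0.82 × 1.357 = 1.113 m/s
Q = A × v_mean = 7.55 × 1.113 = 8.404 m³/s

8.40 m³/s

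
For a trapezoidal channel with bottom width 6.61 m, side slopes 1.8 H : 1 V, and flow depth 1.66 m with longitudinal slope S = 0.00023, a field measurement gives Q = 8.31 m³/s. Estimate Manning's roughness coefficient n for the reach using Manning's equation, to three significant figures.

A = (b + z·y)·y = (6.61 + 1.8×1.66)×1.66 = 15.93 m²
P = b + 2y√(1+z²) = 6.61 + 2×1.66×√(1+1.8²) = 13.45 m
R = A/P = 15.93/13.45 = 1.185 m
n = (1/Q)·A·R^(2/3)·S^(1/2) = (1/8.31) × 15.93 × 1.120 × 0.01517 = 0.03256

0.0326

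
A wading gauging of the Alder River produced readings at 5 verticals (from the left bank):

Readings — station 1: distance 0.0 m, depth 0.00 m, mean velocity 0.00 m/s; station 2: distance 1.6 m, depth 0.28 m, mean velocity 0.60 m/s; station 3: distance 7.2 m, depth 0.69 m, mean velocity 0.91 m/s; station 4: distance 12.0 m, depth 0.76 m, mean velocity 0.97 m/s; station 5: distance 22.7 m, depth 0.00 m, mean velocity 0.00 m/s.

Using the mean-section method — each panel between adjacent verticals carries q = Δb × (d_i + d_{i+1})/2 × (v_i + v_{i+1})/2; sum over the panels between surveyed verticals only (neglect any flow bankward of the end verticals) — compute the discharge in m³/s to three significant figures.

7.36 m³/s

Panel 1-2: Δb = 1.6 m, d̄ = (0.00+0.28)/2 = 0.14, v̄ = (0.00+0.60)/2 = 0.3 → q = 1.6×0.14×0.3 = 0.06720 m³/s
Panel 2-3: Δb = 5.6 m, d̄ = (0.28+0.69)/2 = 0.485, v̄ = (0.60+0.91)/2 = 0.755 → q = 5.6×0.485×0.755 = 2.051 m³/s
Panel 3-4: Δb = 4.8 m, d̄ = (0.69+0.76)/2 = 0.725, v̄ = (0.91+0.97)/2 = 0.94 → q = 4.8×0.725×0.94 = 3.271 m³/s
Panel 4-5: Δb = 10.7 m, d̄ = (0.76+0.00)/2 = 0.38, v̄ = (0.97+0.00)/2 = 0.485 → q = 10.7×0.38×0.485 = 1.972 m³/s
Q = Σ q = 7.361 m³/s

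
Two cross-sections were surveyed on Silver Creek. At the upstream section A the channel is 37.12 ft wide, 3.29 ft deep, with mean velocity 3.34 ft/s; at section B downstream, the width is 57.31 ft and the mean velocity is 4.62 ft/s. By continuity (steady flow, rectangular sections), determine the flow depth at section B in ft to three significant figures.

Q = A₁V₁ = (37.12×3.29) × 3.34 = 407.9 ft³/s
d₂ = Q/(b₂ V₂) = 407.9/(57.31×4.62) = 1.541 ft

1.54 ft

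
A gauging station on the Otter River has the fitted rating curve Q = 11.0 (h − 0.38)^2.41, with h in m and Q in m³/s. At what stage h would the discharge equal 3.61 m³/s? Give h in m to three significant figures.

h − h₀ = (Q/C)^(1/b) = (3.61/11.0)^(1/2.41) = 0.6298 m
h = 0.38 + 0.6298 = 1.010 m

1.01 m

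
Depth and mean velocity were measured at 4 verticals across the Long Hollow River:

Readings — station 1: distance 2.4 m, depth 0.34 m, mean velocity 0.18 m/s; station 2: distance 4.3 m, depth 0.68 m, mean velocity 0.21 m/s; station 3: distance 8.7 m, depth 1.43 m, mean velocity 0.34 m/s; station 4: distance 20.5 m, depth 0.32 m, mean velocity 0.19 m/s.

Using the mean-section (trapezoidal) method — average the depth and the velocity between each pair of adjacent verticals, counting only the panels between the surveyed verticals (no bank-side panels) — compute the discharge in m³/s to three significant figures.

Panel 1-2: Δb = 1.9 m, d̄ = (0.34+0.68)/2 = 0.51, v̄ = (0.18+0.21)/2 = 0.195 → q = 1.9×0.51×0.195 = 0.1890 m³/s
Panel 2-3: Δb = 4.4 m, d̄ = (0.68+1.43)/2 = 1.055, v̄ = (0.21+0.34)/2 = 0.275 → q = 4.4×1.055×0.275 = 1.277 m³/s
Panel 3-4: Δb = 11.8 m, d̄ = (1.43+0.32)/2 = 0.875, v̄ = (0.34+0.19)/2 = 0.265 → q = 11.8×0.875×0.265 = 2.736 m³/s
Q = Σ q = 4.202 m³/s

4.20 m³/s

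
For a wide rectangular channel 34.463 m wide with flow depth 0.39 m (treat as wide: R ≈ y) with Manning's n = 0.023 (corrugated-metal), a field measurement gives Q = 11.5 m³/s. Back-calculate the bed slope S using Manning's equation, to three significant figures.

A = b·y = 34.463 × 0.39 = 13.44 m²
Wide channel: R ≈ y = 0.39 m
S = (Q·n / (1·A·R^(2/3)))² = (11.5×0.023 / (1×13.44×0.5338))² = 0.001359

0.00136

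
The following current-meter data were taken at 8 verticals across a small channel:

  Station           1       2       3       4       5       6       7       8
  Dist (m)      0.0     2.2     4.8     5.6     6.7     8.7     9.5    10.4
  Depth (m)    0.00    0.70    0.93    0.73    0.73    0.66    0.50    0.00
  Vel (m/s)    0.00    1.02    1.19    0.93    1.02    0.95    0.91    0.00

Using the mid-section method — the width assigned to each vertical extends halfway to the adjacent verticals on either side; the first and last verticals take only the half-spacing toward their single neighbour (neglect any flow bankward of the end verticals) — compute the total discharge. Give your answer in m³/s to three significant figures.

w_2 = (4.8 − 0.0)/2 = 2.4 m; q_2 = 1.02 × 0.70 × 2.4 = 1.714 m³/s
w_3 = (5.6 − 2.2)/2 = 1.7 m; q_3 = 1.19 × 0.93 × 1.7 = 1.881 m³/s
w_4 = (6.7 − 4.8)/2 = 0.95 m; q_4 = 0.93 × 0.73 × 0.95 = 0.6450 m³/s
w_5 = (8.7 − 5.6)/2 = 1.55 m; q_5 = 1.02 × 0.73 × 1.55 = 1.154 m³/s
w_6 = (9.5 − 6.7)/2 = 1.4 m; q_6 = 0.95 × 0.66 × 1.4 = 0.8778 m³/s
w_7 = (10.4 − 8.7)/2 = 0.85 m; q_7 = 0.91 × 0.50 × 0.85 = 0.3868 m³/s
Stations 1, 8 contribute zero (depth or velocity is 0).
Q = Σ qᵢ = 6.659 m³/s

6.66 m³/s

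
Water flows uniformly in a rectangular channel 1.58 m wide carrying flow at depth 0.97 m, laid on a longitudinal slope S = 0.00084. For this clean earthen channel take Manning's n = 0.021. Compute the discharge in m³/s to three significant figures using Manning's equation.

1.22 m³/s

A = b·y = 1.58 × 0.97 = 1.533 m²
P = b + 2y = 1.58 + 2×0.97 = 3.520 m
R = A/P = 1.533/3.520 = 0.4354 m
Q = (1/n)·A·R^(2/3)·S^(1/2) = (1/0.021) × 1.533 × 0.4354^(2/3) × 0.00084^(1/2) = 1.215 m³/s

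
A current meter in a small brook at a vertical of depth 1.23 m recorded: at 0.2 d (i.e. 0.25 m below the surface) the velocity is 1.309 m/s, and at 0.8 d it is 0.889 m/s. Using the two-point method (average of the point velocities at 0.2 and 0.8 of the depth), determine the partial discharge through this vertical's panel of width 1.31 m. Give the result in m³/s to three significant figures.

v̄ = (1.309 + 0.889) / 2 = 1.099 m/s
q = v̄ × d × w = 1.099 × 1.23 × 1.31 = 1.771 m³/s

1.77 m³/s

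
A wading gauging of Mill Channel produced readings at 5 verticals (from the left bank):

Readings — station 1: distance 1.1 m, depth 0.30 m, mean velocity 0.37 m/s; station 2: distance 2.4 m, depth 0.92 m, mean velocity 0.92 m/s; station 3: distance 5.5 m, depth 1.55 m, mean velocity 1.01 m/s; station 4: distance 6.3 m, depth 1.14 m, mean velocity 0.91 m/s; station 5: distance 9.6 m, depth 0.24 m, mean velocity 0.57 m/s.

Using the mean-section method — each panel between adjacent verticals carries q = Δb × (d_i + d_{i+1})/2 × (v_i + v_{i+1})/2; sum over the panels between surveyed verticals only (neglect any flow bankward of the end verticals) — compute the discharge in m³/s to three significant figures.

6.92 m³/s

Panel 1-2: Δb = 1.3 m, d̄ = (0.30+0.92)/2 = 0.61, v̄ = (0.37+0.92)/2 = 0.645 → q = 1.3×0.61×0.645 = 0.5115 m³/s
Panel 2-3: Δb = 3.1 m, d̄ = (0.92+1.55)/2 = 1.235, v̄ = (0.92+1.01)/2 = 0.965 → q = 3.1×1.235×0.965 = 3.695 m³/s
Panel 3-4: Δb = 0.8 m, d̄ = (1.55+1.14)/2 = 1.345, v̄ = (1.01+0.91)/2 = 0.96 → q = 0.8×1.345×0.96 = 1.033 m³/s
Panel 4-5: Δb = 3.3 m, d̄ = (1.14+0.24)/2 = 0.69, v̄ = (0.91+0.57)/2 = 0.74 → q = 3.3×0.69×0.74 = 1.685 m³/s
Q = Σ q = 6.924 m³/s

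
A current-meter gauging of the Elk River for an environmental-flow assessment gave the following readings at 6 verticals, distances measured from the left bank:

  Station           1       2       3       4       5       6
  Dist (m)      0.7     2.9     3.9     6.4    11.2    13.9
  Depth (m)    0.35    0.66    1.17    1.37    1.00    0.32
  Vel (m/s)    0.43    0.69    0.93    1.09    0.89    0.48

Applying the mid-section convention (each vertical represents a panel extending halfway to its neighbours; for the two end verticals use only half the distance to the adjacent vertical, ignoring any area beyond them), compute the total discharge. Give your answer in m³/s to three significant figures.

11.8 m³/s

w_1 = (2.9 − 0.7)/2 = 1.1 m; q_1 = 0.43 × 0.35 × 1.1 = 0.1656 m³/s
w_2 = (3.9 − 0.7)/2 = 1.6 m; q_2 = 0.69 × 0.66 × 1.6 = 0.7286 m³/s
w_3 = (6.4 − 2.9)/2 = 1.75 m; q_3 = 0.93 × 1.17 × 1.75 = 1.904 m³/s
w_4 = (11.2 − 3.9)/2 = 3.65 m; q_4 = 1.09 × 1.37 × 3.65 = 5.451 m³/s
w_5 = (13.9 − 6.4)/2 = 3.75 m; q_5 = 0.89 × 1.00 × 3.75 = 3.338 m³/s
w_6 = (13.9 − 11.2)/2 = 1.35 m; q_6 = 0.48 × 0.32 × 1.35 = 0.2074 m³/s
Q = Σ qᵢ = 11.79 m³/s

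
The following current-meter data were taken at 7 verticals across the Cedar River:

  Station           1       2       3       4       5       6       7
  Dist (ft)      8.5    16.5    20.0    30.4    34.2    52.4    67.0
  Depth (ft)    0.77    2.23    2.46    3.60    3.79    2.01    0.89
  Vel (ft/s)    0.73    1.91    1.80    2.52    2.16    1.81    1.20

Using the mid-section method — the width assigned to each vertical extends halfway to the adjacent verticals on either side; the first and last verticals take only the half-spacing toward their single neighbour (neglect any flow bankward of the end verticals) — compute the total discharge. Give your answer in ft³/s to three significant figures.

279 ft³/s

w_1 = (16.5 − 8.5)/2 = 4 ft; q_1 = 0.73 × 0.77 × 4 = 2.248 ft³/s
w_2 = (20.0 − 8.5)/2 = 5.75 ft; q_2 = 1.91 × 2.23 × 5.75 = 24.49 ft³/s
w_3 = (30.4 − 16.5)/2 = 6.95 ft; q_3 = 1.80 × 2.46 × 6.95 = 30.77 ft³/s
w_4 = (34.2 − 20.0)/2 = 7.1 ft; q_4 = 2.52 × 3.60 × 7.1 = 64.41 ft³/s
w_5 = (52.4 − 30.4)/2 = 11 ft; q_5 = 2.16 × 3.79 × 11 = 90.05 ft³/s
w_6 = (67.0 − 34.2)/2 = 16.4 ft; q_6 = 1.81 × 2.01 × 16.4 = 59.66 ft³/s
w_7 = (67.0 − 52.4)/2 = 7.3 ft; q_7 = 1.20 × 0.89 × 7.3 = 7.796 ft³/s
Q = Σ qᵢ = 279.4 ft³/s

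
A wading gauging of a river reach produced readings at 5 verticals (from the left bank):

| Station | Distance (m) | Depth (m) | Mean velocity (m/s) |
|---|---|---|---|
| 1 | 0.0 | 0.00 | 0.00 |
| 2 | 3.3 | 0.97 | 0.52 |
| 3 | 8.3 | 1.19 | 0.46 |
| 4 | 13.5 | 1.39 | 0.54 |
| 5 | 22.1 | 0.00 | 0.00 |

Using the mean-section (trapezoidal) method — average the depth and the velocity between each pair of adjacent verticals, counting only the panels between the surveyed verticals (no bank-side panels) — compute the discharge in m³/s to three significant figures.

Panel 1-2: Δb = 3.3 m, d̄ = (0.00+0.97)/2 = 0.485, v̄ = (0.00+0.52)/2 = 0.26 → q = 3.3×0.485×0.26 = 0.4161 m³/s
Panel 2-3: Δb = 5 m, d̄ = (0.97+1.19)/2 = 1.08, v̄ = (0.52+0.46)/2 = 0.49 → q = 5×1.08×0.49 = 2.646 m³/s
Panel 3-4: Δb = 5.2 m, d̄ = (1.19+1.39)/2 = 1.29, v̄ = (0.46+0.54)/2 = 0.5 → q = 5.2×1.29×0.5 = 3.354 m³/s
Panel 4-5: Δb = 8.6 m, d̄ = (1.39+0.00)/2 = 0.695, v̄ = (0.54+0.00)/2 = 0.27 → q = 8.6×0.695×0.27 = 1.614 m³/s
Q = Σ q = 8.030 m³/s

8.03 m³/s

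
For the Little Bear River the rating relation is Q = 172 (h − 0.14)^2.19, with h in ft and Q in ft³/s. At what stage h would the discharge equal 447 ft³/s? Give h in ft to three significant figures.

h − h₀ = (Q/C)^(1/b) = (447/172)^(1/2.19) = 1.547 ft
h = 0.14 + 1.547 = 1.687 ft

1.69 ft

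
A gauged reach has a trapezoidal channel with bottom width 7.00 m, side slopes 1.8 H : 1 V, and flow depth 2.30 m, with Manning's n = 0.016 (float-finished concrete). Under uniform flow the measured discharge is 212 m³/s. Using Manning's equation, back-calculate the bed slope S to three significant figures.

A = (b + z·y)·y = (7.00 + 1.8×2.30)×2.30 = 25.62 m²
P = b + 2y√(1+z²) = 7.00 + 2×2.30×√(1+1.8²) = 16.47 m
R = A/P = 25.62/16.47 = 1.555 m
S = (Q·n / (1·A·R^(2/3)))² = (212×0.016 / (1×25.62×1.342))² = 0.009724

0.00972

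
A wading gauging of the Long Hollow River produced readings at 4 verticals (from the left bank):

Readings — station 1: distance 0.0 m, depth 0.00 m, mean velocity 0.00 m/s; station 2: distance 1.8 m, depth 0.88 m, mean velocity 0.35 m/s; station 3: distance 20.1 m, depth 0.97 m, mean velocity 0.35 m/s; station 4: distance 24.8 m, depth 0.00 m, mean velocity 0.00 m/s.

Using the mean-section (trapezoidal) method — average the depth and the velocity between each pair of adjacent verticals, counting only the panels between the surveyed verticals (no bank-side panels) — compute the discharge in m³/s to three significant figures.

6.46 m³/s

Panel 1-2: Δb = 1.8 m, d̄ = (0.00+0.88)/2 = 0.44, v̄ = (0.00+0.35)/2 = 0.175 → q = 1.8×0.44×0.175 = 0.1386 m³/s
Panel 2-3: Δb = 18.3 m, d̄ = (0.88+0.97)/2 = 0.925, v̄ = (0.35+0.35)/2 = 0.35 → q = 18.3×0.925×0.35 = 5.925 m³/s
Panel 3-4: Δb = 4.7 m, d̄ = (0.97+0.00)/2 = 0.485, v̄ = (0.35+0.00)/2 = 0.175 → q = 4.7×0.485×0.175 = 0.3989 m³/s
Q = Σ q = 6.462 m³/s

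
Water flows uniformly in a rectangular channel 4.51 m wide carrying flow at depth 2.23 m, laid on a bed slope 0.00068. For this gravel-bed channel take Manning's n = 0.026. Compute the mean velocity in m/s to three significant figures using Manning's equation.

1.08 m/s

A = b·y = 4.51 × 2.23 = 10.06 m²
P = b + 2y = 4.51 + 2×2.23 = 8.970 m
R = A/P = 10.06/8.970 = 1.121 m
Q = (1/n)·A·R^(2/3)·S^(1/2) = (1/0.026) × 10.06 × 1.121^(2/3) × 0.00068^(1/2) = 10.89 m³/s
V = Q/A = 10.89/10.06 = 1.082 m/s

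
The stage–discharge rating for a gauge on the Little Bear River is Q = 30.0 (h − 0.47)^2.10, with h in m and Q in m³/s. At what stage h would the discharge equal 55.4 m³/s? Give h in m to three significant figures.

h − h₀ = (Q/C)^(1/b) = (55.4/30.0)^(1/2.10) = 1.339 m
h = 0.47 + 1.339 = 1.809 m

1.81 m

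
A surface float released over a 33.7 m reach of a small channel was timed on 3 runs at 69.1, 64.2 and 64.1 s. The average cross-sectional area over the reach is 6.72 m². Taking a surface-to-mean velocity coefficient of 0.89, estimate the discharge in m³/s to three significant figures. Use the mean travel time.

3.06 m³/s

t̄ = (69.1 + 64.2 + 64.1) / 3 = 65.8 s
v_surface = L / t̄ = 33.7 / 65.8 = 0.5122 m/s
v_mean = 0.89 × 0.5122 = 0.4558 m/s
Q = A × v_mean = 6.72 × 0.4558 = 3.063 m³/s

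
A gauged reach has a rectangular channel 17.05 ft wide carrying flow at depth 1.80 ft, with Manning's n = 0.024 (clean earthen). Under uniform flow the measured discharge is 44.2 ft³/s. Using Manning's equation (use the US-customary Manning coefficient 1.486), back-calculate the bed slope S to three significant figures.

A = b·y = 17.05 × 1.80 = 30.69 ft²
P = b + 2y = 17.05 + 2×1.80 = 20.65 ft
R = A/P = 30.69/20.65 = 1.486 ft
S = (Q·n / (1.486·A·R^(2/3)))² = (44.2×0.024 / (1.486×30.69×1.302))² = 0.0003190

0.000319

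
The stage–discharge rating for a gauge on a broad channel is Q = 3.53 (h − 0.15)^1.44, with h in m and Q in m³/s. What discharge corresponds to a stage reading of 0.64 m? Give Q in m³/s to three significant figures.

1.26 m³/s

Q = 3.53 × (0.64 − 0.15)^1.44 = 3.53 × 0.49^1.44 = 1.264 m³/s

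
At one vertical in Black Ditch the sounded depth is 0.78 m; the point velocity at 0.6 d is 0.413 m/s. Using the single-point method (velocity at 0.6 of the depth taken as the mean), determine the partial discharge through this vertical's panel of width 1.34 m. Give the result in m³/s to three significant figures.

v̄ = v₀.₆ = 0.413 m/s
q = v̄ × d × w = 0.4130 × 0.78 × 1.34 = 0.4317 m³/s

0.432 m³/s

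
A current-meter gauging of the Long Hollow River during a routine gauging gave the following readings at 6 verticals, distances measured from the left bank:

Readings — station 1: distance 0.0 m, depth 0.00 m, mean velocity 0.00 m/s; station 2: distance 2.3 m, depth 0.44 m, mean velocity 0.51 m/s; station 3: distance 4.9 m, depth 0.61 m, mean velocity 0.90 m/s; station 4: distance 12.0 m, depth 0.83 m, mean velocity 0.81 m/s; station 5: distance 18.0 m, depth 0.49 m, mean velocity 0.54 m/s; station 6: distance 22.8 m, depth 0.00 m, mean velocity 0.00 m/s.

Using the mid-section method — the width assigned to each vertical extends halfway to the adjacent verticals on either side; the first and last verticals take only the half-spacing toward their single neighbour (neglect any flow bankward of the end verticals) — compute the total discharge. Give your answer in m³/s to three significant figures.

9.04 m³/s

w_2 = (4.9 − 0.0)/2 = 2.45 m; q_2 = 0.51 × 0.44 × 2.45 = 0.5498 m³/s
w_3 = (12.0 − 2.3)/2 = 4.85 m; q_3 = 0.90 × 0.61 × 4.85 = 2.663 m³/s
w_4 = (18.0 − 4.9)/2 = 6.55 m; q_4 = 0.81 × 0.83 × 6.55 = 4.404 m³/s
w_5 = (22.8 − 12.0)/2 = 5.4 m; q_5 = 0.54 × 0.49 × 5.4 = 1.429 m³/s
Stations 1, 6 contribute zero (depth or velocity is 0).
Q = Σ qᵢ = 9.045 m³/s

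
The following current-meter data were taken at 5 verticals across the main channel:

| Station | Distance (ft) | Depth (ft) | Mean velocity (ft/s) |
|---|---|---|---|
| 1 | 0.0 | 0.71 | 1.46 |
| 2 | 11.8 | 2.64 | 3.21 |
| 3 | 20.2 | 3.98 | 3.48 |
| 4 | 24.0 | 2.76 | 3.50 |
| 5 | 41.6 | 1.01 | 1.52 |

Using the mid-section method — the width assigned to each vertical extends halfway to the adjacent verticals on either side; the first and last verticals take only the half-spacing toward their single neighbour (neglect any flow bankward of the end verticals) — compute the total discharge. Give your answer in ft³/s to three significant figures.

293 ft³/s

w_1 = (11.8 − 0.0)/2 = 5.9 ft; q_1 = 1.46 × 0.71 × 5.9 = 6.116 ft³/s
w_2 = (20.2 − 0.0)/2 = 10.1 ft; q_2 = 3.21 × 2.64 × 10.1 = 85.59 ft³/s
w_3 = (24.0 − 11.8)/2 = 6.1 ft; q_3 = 3.48 × 3.98 × 6.1 = 84.49 ft³/s
w_4 = (41.6 − 20.2)/2 = 10.7 ft; q_4 = 3.50 × 2.76 × 10.7 = 103.4 ft³/s
w_5 = (41.6 − 24.0)/2 = 8.8 ft; q_5 = 1.52 × 1.01 × 8.8 = 13.51 ft³/s
Q = Σ qᵢ = 293.1 ft³/s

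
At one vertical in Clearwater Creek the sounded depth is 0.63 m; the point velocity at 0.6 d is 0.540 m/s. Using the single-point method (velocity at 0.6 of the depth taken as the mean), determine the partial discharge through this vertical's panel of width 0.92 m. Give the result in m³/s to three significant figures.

0.313 m³/s

v̄ = v₀.₆ = 0.540 m/s
q = v̄ × d × w = 0.5400 × 0.63 × 0.92 = 0.3130 m³/s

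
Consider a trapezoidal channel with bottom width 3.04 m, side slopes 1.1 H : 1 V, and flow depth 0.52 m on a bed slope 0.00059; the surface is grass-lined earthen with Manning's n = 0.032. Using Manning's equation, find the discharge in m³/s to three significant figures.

0.786 m³/s

A = (b + z·y)·y = (3.04 + 1.1×0.52)×0.52 = 1.878 m²
P = b + 2y√(1+z²) = 3.04 + 2×0.52×√(1+1.1²) = 4.586 m
R = A/P = 1.878/4.586 = 0.4096 m
Q = (1/n)·A·R^(2/3)·S^(1/2) = (1/0.032) × 1.878 × 0.4096^(2/3) × 0.00059^(1/2) = 0.7863 m³/s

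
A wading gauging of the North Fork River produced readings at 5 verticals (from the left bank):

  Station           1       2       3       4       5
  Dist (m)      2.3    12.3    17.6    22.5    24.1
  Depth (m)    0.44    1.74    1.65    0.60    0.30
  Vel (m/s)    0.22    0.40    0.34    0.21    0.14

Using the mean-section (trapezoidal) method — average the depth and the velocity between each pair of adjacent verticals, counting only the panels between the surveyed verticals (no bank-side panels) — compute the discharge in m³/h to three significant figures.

Panel 1-2: Δb = 10 m, d̄ = (0.44+1.74)/2 = 1.09, v̄ = (0.22+0.40)/2 = 0.31 → q = 10×1.09×0.31 = 3.379 m³/s
Panel 2-3: Δb = 5.3 m, d̄ = (1.74+1.65)/2 = 1.695, v̄ = (0.40+0.34)/2 = 0.37 → q = 5.3×1.695×0.37 = 3.324 m³/s
Panel 3-4: Δb = 4.9 m, d̄ = (1.65+0.60)/2 = 1.125, v̄ = (0.34+0.21)/2 = 0.275 → q = 4.9×1.125×0.275 = 1.516 m³/s
Panel 4-5: Δb = 1.6 m, d̄ = (0.60+0.30)/2 = 0.45, v̄ = (0.21+0.14)/2 = 0.175 → q = 1.6×0.45×0.175 = 0.1260 m³/s
Q = Σ q = 8.345 m³/s
= 8.345 × 3600 = 30040 m³/h

30000 m³/h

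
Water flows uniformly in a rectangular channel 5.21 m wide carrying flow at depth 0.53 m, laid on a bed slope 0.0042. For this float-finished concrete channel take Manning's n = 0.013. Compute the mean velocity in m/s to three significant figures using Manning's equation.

A = b·y = 5.21 × 0.53 = 2.761 m²
P = b + 2y = 5.21 + 2×0.53 = 6.270 m
R = A/P = 2.761/6.270 = 0.4404 m
Q = (1/n)·A·R^(2/3)·S^(1/2) = (1/0.013) × 2.761 × 0.4404^(2/3) × 0.0042^(1/2) = 7.968 m³/s
V = Q/A = 7.968/2.761 = 2.886 m/s

2.89 m/s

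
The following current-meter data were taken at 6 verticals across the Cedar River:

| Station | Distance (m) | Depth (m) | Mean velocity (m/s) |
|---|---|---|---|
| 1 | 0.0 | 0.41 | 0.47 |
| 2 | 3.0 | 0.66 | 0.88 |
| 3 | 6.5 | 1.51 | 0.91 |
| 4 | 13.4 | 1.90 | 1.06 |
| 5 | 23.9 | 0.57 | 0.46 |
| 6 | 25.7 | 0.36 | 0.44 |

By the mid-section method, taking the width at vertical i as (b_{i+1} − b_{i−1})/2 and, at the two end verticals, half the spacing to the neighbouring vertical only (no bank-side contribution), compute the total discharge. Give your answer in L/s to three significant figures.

28600 L/s

w_1 = (3.0 − 0.0)/2 = 1.5 m; q_1 = 0.47 × 0.41 × 1.5 = 0.2891 m³/s
w_2 = (6.5 − 0.0)/2 = 3.25 m; q_2 = 0.88 × 0.66 × 3.25 = 1.888 m³/s
w_3 = (13.4 − 3.0)/2 = 5.2 m; q_3 = 0.91 × 1.51 × 5.2 = 7.145 m³/s
w_4 = (23.9 − 6.5)/2 = 8.7 m; q_4 = 1.06 × 1.90 × 8.7 = 17.52 m³/s
w_5 = (25.7 − 13.4)/2 = 6.15 m; q_5 = 0.46 × 0.57 × 6.15 = 1.613 m³/s
w_6 = (25.7 − 23.9)/2 = 0.9 m; q_6 = 0.44 × 0.36 × 0.9 = 0.1426 m³/s
Q = Σ qᵢ = 28.60 m³/s
= 28.60 × 1000 = 28600 L/s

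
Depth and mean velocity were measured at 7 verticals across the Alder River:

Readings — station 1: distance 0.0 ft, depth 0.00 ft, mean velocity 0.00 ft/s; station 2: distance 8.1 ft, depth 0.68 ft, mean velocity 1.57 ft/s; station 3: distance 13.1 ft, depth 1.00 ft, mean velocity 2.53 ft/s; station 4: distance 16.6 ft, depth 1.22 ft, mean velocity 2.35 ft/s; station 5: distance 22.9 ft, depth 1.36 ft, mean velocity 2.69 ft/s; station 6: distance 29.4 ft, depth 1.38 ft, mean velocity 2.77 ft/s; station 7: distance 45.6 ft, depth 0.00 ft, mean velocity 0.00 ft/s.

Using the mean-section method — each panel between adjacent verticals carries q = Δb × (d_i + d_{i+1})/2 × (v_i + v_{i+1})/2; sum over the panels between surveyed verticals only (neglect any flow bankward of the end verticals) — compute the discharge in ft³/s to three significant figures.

80.5 ft³/s

Panel 1-2: Δb = 8.1 ft, d̄ = (0.00+0.68)/2 = 0.34, v̄ = (0.00+1.57)/2 = 0.785 → q = 8.1×0.34×0.785 = 2.162 ft³/s
Panel 2-3: Δb = 5 ft, d̄ = (0.68+1.00)/2 = 0.84, v̄ = (1.57+2.53)/2 = 2.05 → q = 5×0.84×2.05 = 8.610 ft³/s
Panel 3-4: Δb = 3.5 ft, d̄ = (1.00+1.22)/2 = 1.11, v̄ = (2.53+2.35)/2 = 2.44 → q = 3.5×1.11×2.44 = 9.479 ft³/s
Panel 4-5: Δb = 6.3 ft, d̄ = (1.22+1.36)/2 = 1.29, v̄ = (2.35+2.69)/2 = 2.52 → q = 6.3×1.29×2.52 = 20.48 ft³/s
Panel 5-6: Δb = 6.5 ft, d̄ = (1.36+1.38)/2 = 1.37, v̄ = (2.69+2.77)/2 = 2.73 → q = 6.5×1.37×2.73 = 24.31 ft³/s
Panel 6-7: Δb = 16.2 ft, d̄ = (1.38+0.00)/2 = 0.69, v̄ = (2.77+0.00)/2 = 1.385 → q = 16.2×0.69×1.385 = 15.48 ft³/s
Q = Σ q = 80.52 ft³/s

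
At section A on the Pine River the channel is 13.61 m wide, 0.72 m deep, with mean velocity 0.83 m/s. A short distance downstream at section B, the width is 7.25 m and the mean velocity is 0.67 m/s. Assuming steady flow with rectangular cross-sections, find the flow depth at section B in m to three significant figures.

1.67 m

Q = A₁V₁ = (13.61×0.72) × 0.83 = 8.133 m³/s
d₂ = Q/(b₂ V₂) = 8.133/(7.25×0.67) = 1.674 m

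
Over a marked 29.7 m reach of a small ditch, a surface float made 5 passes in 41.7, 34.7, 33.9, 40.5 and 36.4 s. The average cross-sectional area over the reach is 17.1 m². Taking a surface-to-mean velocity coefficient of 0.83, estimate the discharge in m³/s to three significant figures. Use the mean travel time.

11.3 m³/s

t̄ = (41.7 + 34.7 + 33.9 + 40.5 + 36.4) / 5 = 37.44 s
v_surface = L / t̄ = 29.7 / 37.44 = 0.7933 m/s
v_mean = 0.83 × 0.7933 = 0.6584 m/s
Q = A × v_mean = 17.1 × 0.6584 = 11.26 m³/s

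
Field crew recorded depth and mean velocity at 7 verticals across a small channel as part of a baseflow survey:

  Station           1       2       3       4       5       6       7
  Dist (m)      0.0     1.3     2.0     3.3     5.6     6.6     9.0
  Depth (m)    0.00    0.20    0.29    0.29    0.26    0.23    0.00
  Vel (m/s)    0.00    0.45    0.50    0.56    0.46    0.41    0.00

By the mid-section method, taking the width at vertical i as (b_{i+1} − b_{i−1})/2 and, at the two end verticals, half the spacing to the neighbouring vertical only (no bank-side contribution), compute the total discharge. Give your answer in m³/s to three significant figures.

w_2 = (2.0 − 0.0)/2 = 1 m; q_2 = 0.45 × 0.20 × 1 = 0.09000 m³/s
w_3 = (3.3 − 1.3)/2 = 1 m; q_3 = 0.50 × 0.29 × 1 = 0.1450 m³/s
w_4 = (5.6 − 2.0)/2 = 1.8 m; q_4 = 0.56 × 0.29 × 1.8 = 0.2923 m³/s
w_5 = (6.6 − 3.3)/2 = 1.65 m; q_5 = 0.46 × 0.26 × 1.65 = 0.1973 m³/s
w_6 = (9.0 − 5.6)/2 = 1.7 m; q_6 = 0.41 × 0.23 × 1.7 = 0.1603 m³/s
Stations 1, 7 contribute zero (depth or velocity is 0).
Q = Σ qᵢ = 0.8850 m³/s

0.885 m³/s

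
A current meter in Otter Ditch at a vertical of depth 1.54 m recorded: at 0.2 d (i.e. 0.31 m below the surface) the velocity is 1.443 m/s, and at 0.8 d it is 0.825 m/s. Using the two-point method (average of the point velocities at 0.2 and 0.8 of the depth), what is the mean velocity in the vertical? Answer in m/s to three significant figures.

1.13 m/s

v̄ = (1.443 + 0.825) / 2 = 1.134 m/s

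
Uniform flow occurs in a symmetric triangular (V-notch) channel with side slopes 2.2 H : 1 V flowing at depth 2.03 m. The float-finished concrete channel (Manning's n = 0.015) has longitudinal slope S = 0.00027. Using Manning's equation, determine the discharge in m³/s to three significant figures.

9.42 m³/s

A = z·y² = 2.2×2.03² = 9.066 m²
P = 2y√(1+z²) = 2×2.03×√(1+2.2²) = 9.811 m
R = A/P = 9.066/9.811 = 0.9240 m
Q = (1/n)·A·R^(2/3)·S^(1/2) = (1/0.015) × 9.066 × 0.9240^(2/3) × 0.00027^(1/2) = 9.422 m³/s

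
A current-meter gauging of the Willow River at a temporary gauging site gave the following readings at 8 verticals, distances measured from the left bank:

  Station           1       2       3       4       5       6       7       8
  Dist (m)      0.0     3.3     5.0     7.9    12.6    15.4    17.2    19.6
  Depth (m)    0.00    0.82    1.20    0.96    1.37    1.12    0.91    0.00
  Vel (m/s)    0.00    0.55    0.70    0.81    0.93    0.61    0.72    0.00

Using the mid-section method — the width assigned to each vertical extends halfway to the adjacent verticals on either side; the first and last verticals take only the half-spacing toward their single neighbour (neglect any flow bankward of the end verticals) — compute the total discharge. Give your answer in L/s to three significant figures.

13700 L/s

w_2 = (5.0 − 0.0)/2 = 2.5 m; q_2 = 0.55 × 0.82 × 2.5 = 1.128 m³/s
w_3 = (7.9 − 3.3)/2 = 2.3 m; q_3 = 0.70 × 1.20 × 2.3 = 1.932 m³/s
w_4 = (12.6 − 5.0)/2 = 3.8 m; q_4 = 0.81 × 0.96 × 3.8 = 2.955 m³/s
w_5 = (15.4 − 7.9)/2 = 3.75 m; q_5 = 0.93 × 1.37 × 3.75 = 4.778 m³/s
w_6 = (17.2 − 12.6)/2 = 2.3 m; q_6 = 0.61 × 1.12 × 2.3 = 1.571 m³/s
w_7 = (19.6 − 15.4)/2 = 2.1 m; q_7 = 0.72 × 0.91 × 2.1 = 1.376 m³/s
Stations 1, 8 contribute zero (depth or velocity is 0).
Q = Σ qᵢ = 13.74 m³/s
= 13.74 × 1000 = 13740 L/s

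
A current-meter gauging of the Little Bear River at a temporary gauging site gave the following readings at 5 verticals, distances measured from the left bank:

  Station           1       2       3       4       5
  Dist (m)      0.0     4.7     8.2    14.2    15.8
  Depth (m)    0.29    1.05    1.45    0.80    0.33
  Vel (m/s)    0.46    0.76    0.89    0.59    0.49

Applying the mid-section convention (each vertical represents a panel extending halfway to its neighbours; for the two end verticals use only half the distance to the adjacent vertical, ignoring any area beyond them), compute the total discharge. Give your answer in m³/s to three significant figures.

11.6 m³/s

w_1 = (4.7 − 0.0)/2 = 2.35 m; q_1 = 0.46 × 0.29 × 2.35 = 0.3135 m³/s
w_2 = (8.2 − 0.0)/2 = 4.1 m; q_2 = 0.76 × 1.05 × 4.1 = 3.272 m³/s
w_3 = (14.2 − 4.7)/2 = 4.75 m; q_3 = 0.89 × 1.45 × 4.75 = 6.130 m³/s
w_4 = (15.8 − 8.2)/2 = 3.8 m; q_4 = 0.59 × 0.80 × 3.8 = 1.794 m³/s
w_5 = (15.8 − 14.2)/2 = 0.8 m; q_5 = 0.49 × 0.33 × 0.8 = 0.1294 m³/s
Q = Σ qᵢ = 11.64 m³/s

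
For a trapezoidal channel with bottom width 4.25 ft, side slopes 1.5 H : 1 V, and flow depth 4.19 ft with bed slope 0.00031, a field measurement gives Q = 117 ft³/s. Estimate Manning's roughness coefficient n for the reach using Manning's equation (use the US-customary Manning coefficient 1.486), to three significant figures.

0.0171

A = (b + z·y)·y = (4.25 + 1.5×4.19)×4.19 = 44.14 ft²
P = b + 2y√(1+z²) = 4.25 + 2×4.19×√(1+1.5²) = 19.36 ft
R = A/P = 44.14/19.36 = 2.280 ft
n = (1.486/Q)·A·R^(2/3)·S^(1/2) = (1.486/117) × 44.14 × 1.732 × 0.01761 = 0.01710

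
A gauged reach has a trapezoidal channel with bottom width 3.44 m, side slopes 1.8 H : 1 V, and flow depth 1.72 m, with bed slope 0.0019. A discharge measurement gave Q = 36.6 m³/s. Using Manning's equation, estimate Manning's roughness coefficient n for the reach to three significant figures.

A = (b + z·y)·y = (3.44 + 1.8×1.72)×1.72 = 11.24 m²
P = b + 2y√(1+z²) = 3.44 + 2×1.72×√(1+1.8²) = 10.52 m
R = A/P = 11.24/10.52 = 1.068 m
n = (1/Q)·A·R^(2/3)·S^(1/2) = (1/36.6) × 11.24 × 1.045 × 0.04359 = 0.01399

0.0140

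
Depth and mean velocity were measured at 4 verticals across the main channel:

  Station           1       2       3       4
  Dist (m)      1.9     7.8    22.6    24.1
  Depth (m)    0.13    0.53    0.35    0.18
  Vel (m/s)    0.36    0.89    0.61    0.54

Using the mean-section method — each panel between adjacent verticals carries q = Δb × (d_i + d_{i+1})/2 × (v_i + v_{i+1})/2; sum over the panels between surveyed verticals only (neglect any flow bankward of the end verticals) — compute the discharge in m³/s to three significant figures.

Panel 1-2: Δb = 5.9 m, d̄ = (0.13+0.53)/2 = 0.33, v̄ = (0.36+0.89)/2 = 0.625 → q = 5.9×0.33×0.625 = 1.217 m³/s
Panel 2-3: Δb = 14.8 m, d̄ = (0.53+0.35)/2 = 0.44, v̄ = (0.89+0.61)/2 = 0.75 → q = 14.8×0.44×0.75 = 4.884 m³/s
Panel 3-4: Δb = 1.5 m, d̄ = (0.35+0.18)/2 = 0.265, v̄ = (0.61+0.54)/2 = 0.575 → q = 1.5×0.265×0.575 = 0.2286 m³/s
Q = Σ q = 6.329 m³/s

6.33 m³/s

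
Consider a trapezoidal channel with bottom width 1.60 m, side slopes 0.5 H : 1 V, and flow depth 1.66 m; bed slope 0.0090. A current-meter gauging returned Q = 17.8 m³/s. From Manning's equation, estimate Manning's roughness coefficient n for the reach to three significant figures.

A = (b + z·y)·y = (1.60 + 0.5×1.66)×1.66 = 4.034 m²
P = b + 2y√(1+z²) = 1.60 + 2×1.66×√(1+0.5²) = 5.312 m
R = A/P = 4.034/5.312 = 0.7594 m
n = (1/Q)·A·R^(2/3)·S^(1/2) = (1/17.8) × 4.034 × 0.8324 × 0.09487 = 0.01789

0.0179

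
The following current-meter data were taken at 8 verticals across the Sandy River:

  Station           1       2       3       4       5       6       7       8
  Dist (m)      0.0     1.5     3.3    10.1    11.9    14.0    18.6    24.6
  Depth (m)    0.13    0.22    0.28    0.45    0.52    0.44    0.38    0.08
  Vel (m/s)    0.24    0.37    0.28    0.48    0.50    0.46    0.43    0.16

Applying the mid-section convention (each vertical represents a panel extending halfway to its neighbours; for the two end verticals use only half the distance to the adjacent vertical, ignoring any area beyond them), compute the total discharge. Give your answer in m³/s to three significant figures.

3.51 m³/s

w_1 = (1.5 − 0.0)/2 = 0.75 m; q_1 = 0.24 × 0.13 × 0.75 = 0.02340 m³/s
w_2 = (3.3 − 0.0)/2 = 1.65 m; q_2 = 0.37 × 0.22 × 1.65 = 0.1343 m³/s
w_3 = (10.1 − 1.5)/2 = 4.3 m; q_3 = 0.28 × 0.28 × 4.3 = 0.3371 m³/s
w_4 = (11.9 − 3.3)/2 = 4.3 m; q_4 = 0.48 × 0.45 × 4.3 = 0.9288 m³/s
w_5 = (14.0 − 10.1)/2 = 1.95 m; q_5 = 0.50 × 0.52 × 1.95 = 0.5070 m³/s
w_6 = (18.6 − 11.9)/2 = 3.35 m; q_6 = 0.46 × 0.44 × 3.35 = 0.6780 m³/s
w_7 = (24.6 − 14.0)/2 = 5.3 m; q_7 = 0.43 × 0.38 × 5.3 = 0.8660 m³/s
w_8 = (24.6 − 18.6)/2 = 3 m; q_8 = 0.16 × 0.08 × 3 = 0.03840 m³/s
Q = Σ qᵢ = 3.513 m³/s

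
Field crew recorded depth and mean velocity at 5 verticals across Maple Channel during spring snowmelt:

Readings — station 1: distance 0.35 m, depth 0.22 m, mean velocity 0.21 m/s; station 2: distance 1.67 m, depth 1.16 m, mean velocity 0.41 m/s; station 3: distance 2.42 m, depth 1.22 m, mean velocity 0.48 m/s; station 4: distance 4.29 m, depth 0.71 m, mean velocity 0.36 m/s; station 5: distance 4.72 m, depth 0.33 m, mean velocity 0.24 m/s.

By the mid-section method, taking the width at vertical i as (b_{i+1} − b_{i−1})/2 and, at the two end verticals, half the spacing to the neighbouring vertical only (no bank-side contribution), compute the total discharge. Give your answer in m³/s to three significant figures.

w_1 = (1.67 − 0.35)/2 = 0.66 m; q_1 = 0.21 × 0.22 × 0.66 = 0.03049 m³/s
w_2 = (2.42 − 0.35)/2 = 1.035 m; q_2 = 0.41 × 1.16 × 1.035 = 0.4922 m³/s
w_3 = (4.29 − 1.67)/2 = 1.31 m; q_3 = 0.48 × 1.22 × 1.31 = 0.7671 m³/s
w_4 = (4.72 − 2.42)/2 = 1.15 m; q_4 = 0.36 × 0.71 × 1.15 = 0.2939 m³/s
w_5 = (4.72 − 4.29)/2 = 0.215 m; q_5 = 0.24 × 0.33 × 0.215 = 0.01703 m³/s
Q = Σ qᵢ = 1.601 m³/s

1.60 m³/s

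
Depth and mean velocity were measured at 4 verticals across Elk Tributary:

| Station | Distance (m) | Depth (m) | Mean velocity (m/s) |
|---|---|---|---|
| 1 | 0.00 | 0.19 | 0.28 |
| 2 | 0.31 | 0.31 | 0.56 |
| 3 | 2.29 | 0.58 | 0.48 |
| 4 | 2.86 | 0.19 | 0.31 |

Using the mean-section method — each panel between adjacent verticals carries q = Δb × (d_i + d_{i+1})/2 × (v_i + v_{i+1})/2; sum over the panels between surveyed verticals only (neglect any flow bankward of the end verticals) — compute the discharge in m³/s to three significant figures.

Panel 1-2: Δb = 0.31 m, d̄ = (0.19+0.31)/2 = 0.25, v̄ = (0.28+0.56)/2 = 0.42 → q = 0.31×0.25×0.42 = 0.03255 m³/s
Panel 2-3: Δb = 1.98 m, d̄ = (0.31+0.58)/2 = 0.445, v̄ = (0.56+0.48)/2 = 0.52 → q = 1.98×0.445×0.52 = 0.4582 m³/s
Panel 3-4: Δb = 0.57 m, d̄ = (0.58+0.19)/2 = 0.385, v̄ = (0.48+0.31)/2 = 0.395 → q = 0.57×0.385×0.395 = 0.08668 m³/s
Q = Σ q = 0.5774 m³/s

0.577 m³/s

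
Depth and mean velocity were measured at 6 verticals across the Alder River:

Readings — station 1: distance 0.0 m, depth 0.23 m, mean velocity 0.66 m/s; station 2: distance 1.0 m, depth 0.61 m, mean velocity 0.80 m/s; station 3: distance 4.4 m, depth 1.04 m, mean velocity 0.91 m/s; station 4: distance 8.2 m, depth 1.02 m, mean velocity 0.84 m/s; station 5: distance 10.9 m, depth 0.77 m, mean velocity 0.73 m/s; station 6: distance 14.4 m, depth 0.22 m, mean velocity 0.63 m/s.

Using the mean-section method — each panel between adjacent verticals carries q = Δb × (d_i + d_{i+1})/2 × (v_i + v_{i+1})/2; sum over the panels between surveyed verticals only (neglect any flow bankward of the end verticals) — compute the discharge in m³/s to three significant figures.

Panel 1-2: Δb = 1 m, d̄ = (0.23+0.61)/2 = 0.42, v̄ = (0.66+0.80)/2 = 0.73 → q = 1×0.42×0.73 = 0.3066 m³/s
Panel 2-3: Δb = 3.4 m, d̄ = (0.61+1.04)/2 = 0.825, v̄ = (0.80+0.91)/2 = 0.855 → q = 3.4×0.825×0.855 = 2.398 m³/s
Panel 3-4: Δb = 3.8 m, d̄ = (1.04+1.02)/2 = 1.03, v̄ = (0.91+0.84)/2 = 0.875 → q = 3.8×1.03×0.875 = 3.425 m³/s
Panel 4-5: Δb = 2.7 m, d̄ = (1.02+0.77)/2 = 0.895, v̄ = (0.84+0.73)/2 = 0.785 → q = 2.7×0.895×0.785 = 1.897 m³/s
Panel 5-6: Δb = 3.5 m, d̄ = (0.77+0.22)/2 = 0.495, v̄ = (0.73+0.63)/2 = 0.68 → q = 3.5×0.495×0.68 = 1.178 m³/s
Q = Σ q = 9.205 m³/s

9.20 m³/s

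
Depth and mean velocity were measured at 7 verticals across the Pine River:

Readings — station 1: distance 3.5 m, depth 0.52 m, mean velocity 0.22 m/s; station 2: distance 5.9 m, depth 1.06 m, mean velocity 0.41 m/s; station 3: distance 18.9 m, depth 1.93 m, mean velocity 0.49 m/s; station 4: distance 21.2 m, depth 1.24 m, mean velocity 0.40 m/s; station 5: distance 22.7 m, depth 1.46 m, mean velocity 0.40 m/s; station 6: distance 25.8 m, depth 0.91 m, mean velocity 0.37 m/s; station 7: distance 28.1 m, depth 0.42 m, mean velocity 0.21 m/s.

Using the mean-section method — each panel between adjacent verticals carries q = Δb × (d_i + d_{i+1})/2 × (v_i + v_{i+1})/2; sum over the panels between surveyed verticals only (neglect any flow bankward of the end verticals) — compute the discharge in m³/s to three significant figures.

13.6 m³/s

Panel 1-2: Δb = 2.4 m, d̄ = (0.52+1.06)/2 = 0.79, v̄ = (0.22+0.41)/2 = 0.315 → q = 2.4×0.79×0.315 = 0.5972 m³/s
Panel 2-3: Δb = 13 m, d̄ = (1.06+1.93)/2 = 1.495, v̄ = (0.41+0.49)/2 = 0.45 → q = 13×1.495×0.45 = 8.746 m³/s
Panel 3-4: Δb = 2.3 m, d̄ = (1.93+1.24)/2 = 1.585, v̄ = (0.49+0.40)/2 = 0.445 → q = 2.3×1.585×0.445 = 1.622 m³/s
Panel 4-5: Δb = 1.5 m, d̄ = (1.24+1.46)/2 = 1.35, v̄ = (0.40+0.40)/2 = 0.4 → q = 1.5×1.35×0.4 = 0.8100 m³/s
Panel 5-6: Δb = 3.1 m, d̄ = (1.46+0.91)/2 = 1.185, v̄ = (0.40+0.37)/2 = 0.385 → q = 3.1×1.185×0.385 = 1.414 m³/s
Panel 6-7: Δb = 2.3 m, d̄ = (0.91+0.42)/2 = 0.665, v̄ = (0.37+0.21)/2 = 0.29 → q = 2.3×0.665×0.29 = 0.4436 m³/s
Q = Σ q = 13.63 m³/s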